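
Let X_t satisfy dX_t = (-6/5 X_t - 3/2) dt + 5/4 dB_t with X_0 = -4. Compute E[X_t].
E[X_t] = -5/4 - 11*exp(-6*t/5)/4

Taking expectations and using E[dB_t] = 0, the mean m(t) = E[X_t] satisfies the ODE m'(t) = a m(t) + b with m(0) = x_0. With a = -6/5, b = -3/2, x_0 = -4, the solution is
  m(t) = x_0 * exp(a t) + (b/a) * (exp(a t) - 1)
       = (-4) * exp((-6/5) t) + ((-3/2)/(-6/5)) * (exp((-6/5) t) - 1)
       = -5/4 - 11*exp(-6*t/5)/4.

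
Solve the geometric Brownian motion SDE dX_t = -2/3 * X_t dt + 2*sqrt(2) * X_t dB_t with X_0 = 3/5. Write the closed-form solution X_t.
X_t = 3/5 * exp((-14/3) * t + (2*sqrt(2)) * B_t)

For GBM dX = mu X dt + sigma X dB with X_0 = x_0, apply Itô to Y = log X: dY = (mu - sigma^2/2) dt + sigma dB, so Y_t = log(x_0) + (mu - sigma^2/2) t + sigma B_t and hence X_t = x_0 * exp((mu - sigma^2/2) t + sigma B_t).
With mu = -2/3, sigma = 2*sqrt(2), x_0 = 3/5, this gives:
  X_t = 3/5 * exp((-14/3) * t + (2*sqrt(2)) * B_t).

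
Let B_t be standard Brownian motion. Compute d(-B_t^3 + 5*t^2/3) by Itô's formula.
d(-B_t^3 + 5*t^2/3) = (-3*B_t + 10*t/3) dt + (-3*B_t^2) dB_t

Itô's formula for f(t, x): d f(t, B_t) = (f_t + (1/2) f_xx) dt + f_x dB_t. Compute partials of f(t, x) = 5*t^2/3 - x^3:
  f_t(t,x)  = 10*t/3
  f_x(t,x)  = -3*x^2
  f_xx(t,x) = -6*x
Assemble drift = f_t + (1/2) f_xx = 10*t/3 - 3*x and diffusion = f_x = -3*x^2. Substituting x = B_t:
  d(-B_t^3 + 5*t^2/3) = (-3*B_t + 10*t/3) dt + (-3*B_t^2) dB_t.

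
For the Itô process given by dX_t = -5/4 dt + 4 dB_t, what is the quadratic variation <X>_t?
<X>_t = 16*t

For an Itô process dX_t = a(t) dt + b(t) dB_t, the quadratic variation is <X>_t = int_0^t b(s)^2 ds (the drift term does not contribute). Here b(s) = 4, so
  b(s)^2 = 16.
Integrating from 0 to t:
  <X>_t = int_0^t (16) ds = 16*t.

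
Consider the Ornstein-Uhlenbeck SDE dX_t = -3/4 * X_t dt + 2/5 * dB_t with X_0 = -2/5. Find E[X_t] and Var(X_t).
E[X_t] = -2*exp(-3*t/4)/5; Var(X_t) = 8/75 - 8*exp(-3*t/2)/75

The OU SDE dX = -theta X dt + sigma dB admits the integrating factor exp(theta t): d(exp(theta t) X_t) = sigma exp(theta t) dB_t. Integrating from 0 to t:
  X_t = x_0 * exp(-theta t) + sigma * int_0^t exp(-theta (t-s)) dB_s.
The Itô integral has mean 0 and (by the Itô isometry) variance sigma^2 * int_0^t exp(-2 theta (t - s)) ds = sigma^2 * (1 - exp(-2 theta t)) / (2 theta).
With theta = 3/4, sigma = 2/5, x_0 = -2/5:
  E[X_t] = -2/5 * exp(-3/4 t) = -2*exp(-3*t/4)/5
  Var(X_t) = (2/5)^2 * (1 - exp(-2*3/4 t)) / (2 * 3/4) = 8/75 - 8*exp(-3*t/2)/75.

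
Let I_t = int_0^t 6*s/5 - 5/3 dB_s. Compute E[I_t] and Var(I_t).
E[I_t] = 0; Var(I_t) = t*(108*t^2 - 450*t + 625)/225

The Itô integral of a deterministic integrand f(s) has mean 0 because each increment f(s) * (B_{s+ds} - B_s) has mean 0. By the Itô isometry:
  Var( int_0^t f(s) dB_s ) = E[ (int_0^t f(s) dB_s)^2 ] = int_0^t f(s)^2 ds.
Here f(s) = 6*s/5 - 5/3, so f(s)^2 = (18*s - 25)^2/225. Integrate:
  int_0^t ((18*s - 25)^2/225) ds = t*(108*t^2 - 450*t + 625)/225.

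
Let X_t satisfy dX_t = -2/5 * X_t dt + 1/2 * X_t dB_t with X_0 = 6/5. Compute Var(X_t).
Var(X_t) = (36*exp(t/4) - 36)*exp(-4*t/5)/25

For GBM dX = mu X dt + sigma X dB with X_0 = x_0, apply Itô to Y = log X: dY = (mu - sigma^2/2) dt + sigma dB, so Y_t = log(x_0) + (mu - sigma^2/2) t + sigma B_t and hence X_t = x_0 * exp((mu - sigma^2/2) t + sigma B_t).
With mu = -2/5, sigma = 1/2, x_0 = 6/5, this gives:
  X_t = 6/5 * exp((-21/40) * t + (1/2) * B_t).
Since sigma*B_t ~ Normal(0, sigma^2 t), E[exp(sigma*B_t)] = exp(sigma^2 t / 2); so E[X_t] = x_0 * exp((mu - sigma^2/2) t) * exp(sigma^2 t / 2) = x_0 * exp(mu t) = 6*exp(-2*t/5)/5.
Var(X_t) = E[X_t^2] - (E[X_t])^2 = x_0^2 * exp(2 mu t) * (exp(sigma^2 t) - 1) = (36*exp(t/4) - 36)*exp(-4*t/5)/25.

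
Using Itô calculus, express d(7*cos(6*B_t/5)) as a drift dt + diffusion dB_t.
d(7*cos(6*B_t/5)) = (-126*cos(6*B_t/5)/25) dt + (-42*sin(6*B_t/5)/5) dB_t

Itô's formula for f(B_t) gives d f(B_t) = f'(B_t) dB_t + (1/2) f''(B_t) dt. Compute derivatives of f(x) = 7*cos(6*x/5):
  f'(x)  = -42*sin(6*x/5)/5
  f''(x) = -252*cos(6*x/5)/25
Substitute x = B_t and multiply the f'' term by 1/2:
  drift     = (1/2) * (-252*cos(6*x/5)/25) evaluated at B_t = -126*cos(6*B_t/5)/25
  diffusion = (-42*sin(6*x/5)/5) evaluated at B_t = -42*sin(6*B_t/5)/5
Therefore d(7*cos(6*B_t/5)) = (-126*cos(6*B_t/5)/25) dt + (-42*sin(6*B_t/5)/5) dB_t.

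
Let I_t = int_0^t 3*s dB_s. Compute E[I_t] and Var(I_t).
E[I_t] = 0; Var(I_t) = 3*t^3

The Itô integral of a deterministic integrand f(s) has mean 0 because each increment f(s) * (B_{s+ds} - B_s) has mean 0. By the Itô isometry:
  Var( int_0^t f(s) dB_s ) = E[ (int_0^t f(s) dB_s)^2 ] = int_0^t f(s)^2 ds.
Here f(s) = 3*s, so f(s)^2 = 9*s^2. Integrate:
  int_0^t (9*s^2) ds = 3*t^3.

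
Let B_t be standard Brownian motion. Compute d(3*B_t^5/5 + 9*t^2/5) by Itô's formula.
d(3*B_t^5/5 + 9*t^2/5) = (6*B_t^3 + 18*t/5) dt + (3*B_t^4) dB_t

Itô's formula for f(t, x): d f(t, B_t) = (f_t + (1/2) f_xx) dt + f_x dB_t. Compute partials of f(t, x) = 9*t^2/5 + 3*x^5/5:
  f_t(t,x)  = 18*t/5
  f_x(t,x)  = 3*x^4
  f_xx(t,x) = 12*x^3
Assemble drift = f_t + (1/2) f_xx = 18*t/5 + 6*x^3 and diffusion = f_x = 3*x^4. Substituting x = B_t:
  d(3*B_t^5/5 + 9*t^2/5) = (6*B_t^3 + 18*t/5) dt + (3*B_t^4) dB_t.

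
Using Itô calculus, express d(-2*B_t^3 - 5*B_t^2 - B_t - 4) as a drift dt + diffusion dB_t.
d(-2*B_t^3 - 5*B_t^2 - B_t - 4) = (-6*B_t - 5) dt + (-6*B_t^2 - 10*B_t - 1) dB_t

Itô's formula for f(B_t) gives d f(B_t) = f'(B_t) dB_t + (1/2) f''(B_t) dt. Compute derivatives of f(x) = -2*x^3 - 5*x^2 - x - 4:
  f'(x)  = -6*x^2 - 10*x - 1
  f''(x) = -12*x - 10
Substitute x = B_t and multiply the f'' term by 1/2:
  drift     = (1/2) * (-12*x - 10) evaluated at B_t = -6*B_t - 5
  diffusion = (-6*x^2 - 10*x - 1) evaluated at B_t = -6*B_t^2 - 10*B_t - 1
Therefore d(-2*B_t^3 - 5*B_t^2 - B_t - 4) = (-6*B_t - 5) dt + (-6*B_t^2 - 10*B_t - 1) dB_t.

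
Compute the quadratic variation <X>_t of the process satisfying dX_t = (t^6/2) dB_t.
<X>_t = t^13/52

For an Itô process dX_t = a(t) dt + b(t) dB_t, the quadratic variation is <X>_t = int_0^t b(s)^2 ds (the drift term does not contribute). Here b(s) = s^6/2, so
  b(s)^2 = s^12/4.
Integrating from 0 to t:
  <X>_t = int_0^t (s^12/4) ds = t^13/52.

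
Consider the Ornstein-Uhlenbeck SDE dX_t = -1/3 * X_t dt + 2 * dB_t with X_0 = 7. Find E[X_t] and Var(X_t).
E[X_t] = 7*exp(-t/3); Var(X_t) = 6 - 6*exp(-2*t/3)

The OU SDE dX = -theta X dt + sigma dB admits the integrating factor exp(theta t): d(exp(theta t) X_t) = sigma exp(theta t) dB_t. Integrating from 0 to t:
  X_t = x_0 * exp(-theta t) + sigma * int_0^t exp(-theta (t-s)) dB_s.
The Itô integral has mean 0 and (by the Itô isometry) variance sigma^2 * int_0^t exp(-2 theta (t - s)) ds = sigma^2 * (1 - exp(-2 theta t)) / (2 theta).
With theta = 1/3, sigma = 2, x_0 = 7:
  E[X_t] = 7 * exp(-1/3 t) = 7*exp(-t/3)
  Var(X_t) = (2)^2 * (1 - exp(-2*1/3 t)) / (2 * 1/3) = 6 - 6*exp(-2*t/3).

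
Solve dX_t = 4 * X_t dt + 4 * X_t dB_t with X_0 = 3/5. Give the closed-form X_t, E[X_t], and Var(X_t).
X_t = 3/5 * exp((-4) t + (4) B_t); E[X_t] = 3*exp(4*t)/5; Var(X_t) = 9*(exp(16*t) - 1)*exp(8*t)/25

For GBM dX = mu X dt + sigma X dB with X_0 = x_0, apply Itô to Y = log X: dY = (mu - sigma^2/2) dt + sigma dB, so Y_t = log(x_0) + (mu - sigma^2/2) t + sigma B_t and hence X_t = x_0 * exp((mu - sigma^2/2) t + sigma B_t).
With mu = 4, sigma = 4, x_0 = 3/5, this gives:
  X_t = 3/5 * exp((-4) * t + (4) * B_t).
Since sigma*B_t ~ Normal(0, sigma^2 t), E[exp(sigma*B_t)] = exp(sigma^2 t / 2); so E[X_t] = x_0 * exp((mu - sigma^2/2) t) * exp(sigma^2 t / 2) = x_0 * exp(mu t) = 3*exp(4*t)/5.
Var(X_t) = E[X_t^2] - (E[X_t])^2 = x_0^2 * exp(2 mu t) * (exp(sigma^2 t) - 1) = 9*(exp(16*t) - 1)*exp(8*t)/25.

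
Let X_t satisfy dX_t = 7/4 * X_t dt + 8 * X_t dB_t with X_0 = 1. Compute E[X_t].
E[X_t] = exp(7*t/4)

For GBM dX = mu X dt + sigma X dB with X_0 = x_0, apply Itô to Y = log X: dY = (mu - sigma^2/2) dt + sigma dB, so Y_t = log(x_0) + (mu - sigma^2/2) t + sigma B_t and hence X_t = x_0 * exp((mu - sigma^2/2) t + sigma B_t).
With mu = 7/4, sigma = 8, x_0 = 1, this gives:
  X_t = 1 * exp((-121/4) * t + (8) * B_t).
Since sigma*B_t ~ Normal(0, sigma^2 t), E[exp(sigma*B_t)] = exp(sigma^2 t / 2); so E[X_t] = x_0 * exp((mu - sigma^2/2) t) * exp(sigma^2 t / 2) = x_0 * exp(mu t) = exp(7*t/4).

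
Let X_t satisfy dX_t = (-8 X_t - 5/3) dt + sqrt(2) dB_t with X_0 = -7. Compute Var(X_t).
Var(X_t) = 1/8 - exp(-16*t)/8

The variance V(t) = Var(X_t) satisfies V'(t) = 2 a V(t) + c^2 with V(0) = 0 (drift coefficient is linear in X, diffusion is constant). With a = -8, c = sqrt(2), the solution is
  V(t) = (c^2 / (2 a)) * (exp(2 a t) - 1)
       = (sqrt(2)^2 / (2*(-8))) * (exp((-16) t) - 1)
       = 1/8 - exp(-16*t)/8.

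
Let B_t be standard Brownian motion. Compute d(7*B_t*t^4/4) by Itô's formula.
d(7*B_t*t^4/4) = (7*B_t*t^3) dt + (7*t^4/4) dB_t

Itô's formula for f(t, x): d f(t, B_t) = (f_t + (1/2) f_xx) dt + f_x dB_t. Compute partials of f(t, x) = 7*t^4*x/4:
  f_t(t,x)  = 7*t^3*x
  f_x(t,x)  = 7*t^4/4
  f_xx(t,x) = 0
Assemble drift = f_t + (1/2) f_xx = 7*t^3*x and diffusion = f_x = 7*t^4/4. Substituting x = B_t:
  d(7*B_t*t^4/4) = (7*B_t*t^3) dt + (7*t^4/4) dB_t.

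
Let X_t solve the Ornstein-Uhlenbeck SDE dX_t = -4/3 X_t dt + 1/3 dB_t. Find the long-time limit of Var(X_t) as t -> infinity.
lim Var(X_t) = 1/24

The OU SDE dX = -theta X dt + sigma dB admits the integrating factor exp(theta t): d(exp(theta t) X_t) = sigma exp(theta t) dB_t. Integrating from 0 to t gives X_t = x_0 * exp(-theta t) + sigma * int_0^t exp(-theta (t-s)) dB_s for any initial x_0. The Itô integral has variance (by the Itô isometry) sigma^2 * int_0^t exp(-2 theta (t - s)) ds = sigma^2 * (1 - exp(-2 theta t)) / (2 theta), independent of x_0.
With theta = 4/3, sigma = 1/3:
  Var(X_t) = (1/3)^2 * (1 - exp(-2*4/3 t)) / (2 * 4/3) = 1/24 - exp(-8*t/3)/24.
As t -> infinity, exp(-2*4/3 t) -> 0, so the stationary variance is sigma^2 / (2 theta) = 1/24.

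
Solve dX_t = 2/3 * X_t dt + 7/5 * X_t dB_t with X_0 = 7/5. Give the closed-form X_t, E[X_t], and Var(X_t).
X_t = 7/5 * exp((-47/150) t + (7/5) B_t); E[X_t] = 7*exp(2*t/3)/5; Var(X_t) = 49*(exp(49*t/25) - 1)*exp(4*t/3)/25

For GBM dX = mu X dt + sigma X dB with X_0 = x_0, apply Itô to Y = log X: dY = (mu - sigma^2/2) dt + sigma dB, so Y_t = log(x_0) + (mu - sigma^2/2) t + sigma B_t and hence X_t = x_0 * exp((mu - sigma^2/2) t + sigma B_t).
With mu = 2/3, sigma = 7/5, x_0 = 7/5, this gives:
  X_t = 7/5 * exp((-47/150) * t + (7/5) * B_t).
Since sigma*B_t ~ Normal(0, sigma^2 t), E[exp(sigma*B_t)] = exp(sigma^2 t / 2); so E[X_t] = x_0 * exp((mu - sigma^2/2) t) * exp(sigma^2 t / 2) = x_0 * exp(mu t) = 7*exp(2*t/3)/5.
Var(X_t) = E[X_t^2] - (E[X_t])^2 = x_0^2 * exp(2 mu t) * (exp(sigma^2 t) - 1) = 49*(exp(49*t/25) - 1)*exp(4*t/3)/25.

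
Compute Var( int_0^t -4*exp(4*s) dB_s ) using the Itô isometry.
Var = 2*exp(8*t) - 2

The Itô integral of a deterministic integrand f(s) has mean 0 because each increment f(s) * (B_{s+ds} - B_s) has mean 0. By the Itô isometry:
  Var( int_0^t f(s) dB_s ) = E[ (int_0^t f(s) dB_s)^2 ] = int_0^t f(s)^2 ds.
Here f(s) = -4*exp(4*s), so f(s)^2 = 16*exp(8*s). Integrate:
  int_0^t (16*exp(8*s)) ds = 2*exp(8*t) - 2.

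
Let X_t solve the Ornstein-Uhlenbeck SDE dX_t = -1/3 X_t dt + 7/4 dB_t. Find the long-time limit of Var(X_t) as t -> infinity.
lim Var(X_t) = 147/32

The OU SDE dX = -theta X dt + sigma dB admits the integrating factor exp(theta t): d(exp(theta t) X_t) = sigma exp(theta t) dB_t. Integrating from 0 to t gives X_t = x_0 * exp(-theta t) + sigma * int_0^t exp(-theta (t-s)) dB_s for any initial x_0. The Itô integral has variance (by the Itô isometry) sigma^2 * int_0^t exp(-2 theta (t - s)) ds = sigma^2 * (1 - exp(-2 theta t)) / (2 theta), independent of x_0.
With theta = 1/3, sigma = 7/4:
  Var(X_t) = (7/4)^2 * (1 - exp(-2*1/3 t)) / (2 * 1/3) = 147/32 - 147*exp(-2*t/3)/32.
As t -> infinity, exp(-2*1/3 t) -> 0, so the stationary variance is sigma^2 / (2 theta) = 147/32.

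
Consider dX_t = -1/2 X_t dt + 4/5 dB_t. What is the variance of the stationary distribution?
lim Var(X_t) = 16/25

The OU SDE dX = -theta X dt + sigma dB admits the integrating factor exp(theta t): d(exp(theta t) X_t) = sigma exp(theta t) dB_t. Integrating from 0 to t gives X_t = x_0 * exp(-theta t) + sigma * int_0^t exp(-theta (t-s)) dB_s for any initial x_0. The Itô integral has variance (by the Itô isometry) sigma^2 * int_0^t exp(-2 theta (t - s)) ds = sigma^2 * (1 - exp(-2 theta t)) / (2 theta), independent of x_0.
With theta = 1/2, sigma = 4/5:
  Var(X_t) = (4/5)^2 * (1 - exp(-2*1/2 t)) / (2 * 1/2) = 16/25 - 16*exp(-t)/25.
As t -> infinity, exp(-2*1/2 t) -> 0, so the stationary variance is sigma^2 / (2 theta) = 16/25.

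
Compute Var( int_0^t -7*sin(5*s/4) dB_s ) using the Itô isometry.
Var = 49*t/2 - 49*sin(5*t/2)/5

The Itô integral of a deterministic integrand f(s) has mean 0 because each increment f(s) * (B_{s+ds} - B_s) has mean 0. By the Itô isometry:
  Var( int_0^t f(s) dB_s ) = E[ (int_0^t f(s) dB_s)^2 ] = int_0^t f(s)^2 ds.
Here f(s) = -7*sin(5*s/4), so f(s)^2 = 49*sin(5*s/4)^2. Integrate:
  int_0^t (49*sin(5*s/4)^2) ds = 49*t/2 - 49*sin(5*t/2)/5.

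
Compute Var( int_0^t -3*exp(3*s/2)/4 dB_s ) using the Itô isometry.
Var = 3*exp(3*t)/16 - 3/16

The Itô integral of a deterministic integrand f(s) has mean 0 because each increment f(s) * (B_{s+ds} - B_s) has mean 0. By the Itô isometry:
  Var( int_0^t f(s) dB_s ) = E[ (int_0^t f(s) dB_s)^2 ] = int_0^t f(s)^2 ds.
Here f(s) = -3*exp(3*s/2)/4, so f(s)^2 = 9*exp(3*s)/16. Integrate:
  int_0^t (9*exp(3*s)/16) ds = 3*exp(3*t)/16 - 3/16.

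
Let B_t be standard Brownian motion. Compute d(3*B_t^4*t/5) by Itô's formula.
d(3*B_t^4*t/5) = (3*B_t^2*(B_t^2 + 6*t)/5) dt + (12*B_t^3*t/5) dB_t

Itô's formula for f(t, x): d f(t, B_t) = (f_t + (1/2) f_xx) dt + f_x dB_t. Compute partials of f(t, x) = 3*t*x^4/5:
  f_t(t,x)  = 3*x^4/5
  f_x(t,x)  = 12*t*x^3/5
  f_xx(t,x) = 36*t*x^2/5
Assemble drift = f_t + (1/2) f_xx = 3*x^2*(6*t + x^2)/5 and diffusion = f_x = 12*t*x^3/5. Substituting x = B_t:
  d(3*B_t^4*t/5) = (3*B_t^2*(B_t^2 + 6*t)/5) dt + (12*B_t^3*t/5) dB_t.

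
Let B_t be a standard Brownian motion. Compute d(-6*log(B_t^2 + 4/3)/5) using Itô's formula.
d(-6*log(B_t^2 + 4/3)/5) = (18*(3*B_t^2 - 4)/(5*(3*B_t^2 + 4)^2)) dt + (-36*B_t/(15*B_t^2 + 20)) dB_t

Itô's formula for f(B_t) gives d f(B_t) = f'(B_t) dB_t + (1/2) f''(B_t) dt. Compute derivatives of f(x) = -6*log(x^2 + 4/3)/5:
  f'(x)  = -36*x/(15*x^2 + 20)
  f''(x) = 36*(3*x^2 - 4)/(5*(3*x^2 + 4)^2)
Substitute x = B_t and multiply the f'' term by 1/2:
  drift     = (1/2) * (36*(3*x^2 - 4)/(5*(3*x^2 + 4)^2)) evaluated at B_t = 18*(3*B_t^2 - 4)/(5*(3*B_t^2 + 4)^2)
  diffusion = (-36*x/(15*x^2 + 20)) evaluated at B_t = -36*B_t/(15*B_t^2 + 20)
Therefore d(-6*log(B_t^2 + 4/3)/5) = (18*(3*B_t^2 - 4)/(5*(3*B_t^2 + 4)^2)) dt + (-36*B_t/(15*B_t^2 + 20)) dB_t.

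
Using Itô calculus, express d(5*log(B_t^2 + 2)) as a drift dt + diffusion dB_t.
d(5*log(B_t^2 + 2)) = (5*(2 - B_t^2)/(B_t^2 + 2)^2) dt + (10*B_t/(B_t^2 + 2)) dB_t

Itô's formula for f(B_t) gives d f(B_t) = f'(B_t) dB_t + (1/2) f''(B_t) dt. Compute derivatives of f(x) = 5*log(x^2 + 2):
  f'(x)  = 10*x/(x^2 + 2)
  f''(x) = 10*(2 - x^2)/(x^2 + 2)^2
Substitute x = B_t and multiply the f'' term by 1/2:
  drift     = (1/2) * (10*(2 - x^2)/(x^2 + 2)^2) evaluated at B_t = 5*(2 - B_t^2)/(B_t^2 + 2)^2
  diffusion = (10*x/(x^2 + 2)) evaluated at B_t = 10*B_t/(B_t^2 + 2)
Therefore d(5*log(B_t^2 + 2)) = (5*(2 - B_t^2)/(B_t^2 + 2)^2) dt + (10*B_t/(B_t^2 + 2)) dB_t.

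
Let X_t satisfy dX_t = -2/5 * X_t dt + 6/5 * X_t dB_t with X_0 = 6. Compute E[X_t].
E[X_t] = 6*exp(-2*t/5)

For GBM dX = mu X dt + sigma X dB with X_0 = x_0, apply Itô to Y = log X: dY = (mu - sigma^2/2) dt + sigma dB, so Y_t = log(x_0) + (mu - sigma^2/2) t + sigma B_t and hence X_t = x_0 * exp((mu - sigma^2/2) t + sigma B_t).
With mu = -2/5, sigma = 6/5, x_0 = 6, this gives:
  X_t = 6 * exp((-28/25) * t + (6/5) * B_t).
Since sigma*B_t ~ Normal(0, sigma^2 t), E[exp(sigma*B_t)] = exp(sigma^2 t / 2); so E[X_t] = x_0 * exp((mu - sigma^2/2) t) * exp(sigma^2 t / 2) = x_0 * exp(mu t) = 6*exp(-2*t/5).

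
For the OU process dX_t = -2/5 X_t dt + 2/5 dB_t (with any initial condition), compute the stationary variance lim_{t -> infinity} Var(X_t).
lim Var(X_t) = 1/5

The OU SDE dX = -theta X dt + sigma dB admits the integrating factor exp(theta t): d(exp(theta t) X_t) = sigma exp(theta t) dB_t. Integrating from 0 to t gives X_t = x_0 * exp(-theta t) + sigma * int_0^t exp(-theta (t-s)) dB_s for any initial x_0. The Itô integral has variance (by the Itô isometry) sigma^2 * int_0^t exp(-2 theta (t - s)) ds = sigma^2 * (1 - exp(-2 theta t)) / (2 theta), independent of x_0.
With theta = 2/5, sigma = 2/5:
  Var(X_t) = (2/5)^2 * (1 - exp(-2*2/5 t)) / (2 * 2/5) = 1/5 - exp(-4*t/5)/5.
As t -> infinity, exp(-2*2/5 t) -> 0, so the stationary variance is sigma^2 / (2 theta) = 1/5.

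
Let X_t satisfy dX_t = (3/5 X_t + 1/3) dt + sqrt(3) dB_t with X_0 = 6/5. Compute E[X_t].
E[X_t] = 79*exp(3*t/5)/45 - 5/9

Taking expectations and using E[dB_t] = 0, the mean m(t) = E[X_t] satisfies the ODE m'(t) = a m(t) + b with m(0) = x_0. With a = 3/5, b = 1/3, x_0 = 6/5, the solution is
  m(t) = x_0 * exp(a t) + (b/a) * (exp(a t) - 1)
       = (6/5) * exp((3/5) t) + ((1/3)/(3/5)) * (exp((3/5) t) - 1)
       = 79*exp(3*t/5)/45 - 5/9.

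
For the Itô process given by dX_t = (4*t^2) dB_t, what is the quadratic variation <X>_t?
<X>_t = 16*t^5/5

For an Itô process dX_t = a(t) dt + b(t) dB_t, the quadratic variation is <X>_t = int_0^t b(s)^2 ds (the drift term does not contribute). Here b(s) = 4*s^2, so
  b(s)^2 = 16*s^4.
Integrating from 0 to t:
  <X>_t = int_0^t (16*s^4) ds = 16*t^5/5.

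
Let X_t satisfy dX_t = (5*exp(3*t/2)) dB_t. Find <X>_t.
<X>_t = 25*exp(3*t)/3 - 25/3

For an Itô process dX_t = a(t) dt + b(t) dB_t, the quadratic variation is <X>_t = int_0^t b(s)^2 ds (the drift term does not contribute). Here b(s) = 5*exp(3*s/2), so
  b(s)^2 = 25*exp(3*s).
Integrating from 0 to t:
  <X>_t = int_0^t (25*exp(3*s)) ds = 25*exp(3*t)/3 - 25/3.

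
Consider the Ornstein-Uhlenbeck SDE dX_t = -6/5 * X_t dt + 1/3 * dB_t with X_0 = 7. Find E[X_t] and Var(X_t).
E[X_t] = 7*exp(-6*t/5); Var(X_t) = 5/108 - 5*exp(-12*t/5)/108

The OU SDE dX = -theta X dt + sigma dB admits the integrating factor exp(theta t): d(exp(theta t) X_t) = sigma exp(theta t) dB_t. Integrating from 0 to t:
  X_t = x_0 * exp(-theta t) + sigma * int_0^t exp(-theta (t-s)) dB_s.
The Itô integral has mean 0 and (by the Itô isometry) variance sigma^2 * int_0^t exp(-2 theta (t - s)) ds = sigma^2 * (1 - exp(-2 theta t)) / (2 theta).
With theta = 6/5, sigma = 1/3, x_0 = 7:
  E[X_t] = 7 * exp(-6/5 t) = 7*exp(-6*t/5)
  Var(X_t) = (1/3)^2 * (1 - exp(-2*6/5 t)) / (2 * 6/5) = 5/108 - 5*exp(-12*t/5)/108.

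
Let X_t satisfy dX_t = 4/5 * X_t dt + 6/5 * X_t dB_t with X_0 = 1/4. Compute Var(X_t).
Var(X_t) = (exp(36*t/25) - 1)*exp(8*t/5)/16

For GBM dX = mu X dt + sigma X dB with X_0 = x_0, apply Itô to Y = log X: dY = (mu - sigma^2/2) dt + sigma dB, so Y_t = log(x_0) + (mu - sigma^2/2) t + sigma B_t and hence X_t = x_0 * exp((mu - sigma^2/2) t + sigma B_t).
With mu = 4/5, sigma = 6/5, x_0 = 1/4, this gives:
  X_t = 1/4 * exp((2/25) * t + (6/5) * B_t).
Since sigma*B_t ~ Normal(0, sigma^2 t), E[exp(sigma*B_t)] = exp(sigma^2 t / 2); so E[X_t] = x_0 * exp((mu - sigma^2/2) t) * exp(sigma^2 t / 2) = x_0 * exp(mu t) = exp(4*t/5)/4.
Var(X_t) = E[X_t^2] - (E[X_t])^2 = x_0^2 * exp(2 mu t) * (exp(sigma^2 t) - 1) = (exp(36*t/25) - 1)*exp(8*t/5)/16.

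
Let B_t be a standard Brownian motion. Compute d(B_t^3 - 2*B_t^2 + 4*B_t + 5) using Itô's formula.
d(B_t^3 - 2*B_t^2 + 4*B_t + 5) = (3*B_t - 2) dt + (3*B_t^2 - 4*B_t + 4) dB_t

Itô's formula for f(B_t) gives d f(B_t) = f'(B_t) dB_t + (1/2) f''(B_t) dt. Compute derivatives of f(x) = x^3 - 2*x^2 + 4*x + 5:
  f'(x)  = 3*x^2 - 4*x + 4
  f''(x) = 6*x - 4
Substitute x = B_t and multiply the f'' term by 1/2:
  drift     = (1/2) * (6*x - 4) evaluated at B_t = 3*B_t - 2
  diffusion = (3*x^2 - 4*x + 4) evaluated at B_t = 3*B_t^2 - 4*B_t + 4
Therefore d(B_t^3 - 2*B_t^2 + 4*B_t + 5) = (3*B_t - 2) dt + (3*B_t^2 - 4*B_t + 4) dB_t.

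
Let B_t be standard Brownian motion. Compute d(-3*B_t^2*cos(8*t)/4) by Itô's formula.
d(-3*B_t^2*cos(8*t)/4) = (6*B_t^2*sin(8*t) - 3*cos(8*t)/4) dt + (-3*B_t*cos(8*t)/2) dB_t

Itô's formula for f(t, x): d f(t, B_t) = (f_t + (1/2) f_xx) dt + f_x dB_t. Compute partials of f(t, x) = -3*x^2*cos(8*t)/4:
  f_t(t,x)  = 6*x^2*sin(8*t)
  f_x(t,x)  = -3*x*cos(8*t)/2
  f_xx(t,x) = -3*cos(8*t)/2
Assemble drift = f_t + (1/2) f_xx = 6*x^2*sin(8*t) - 3*cos(8*t)/4 and diffusion = f_x = -3*x*cos(8*t)/2. Substituting x = B_t:
  d(-3*B_t^2*cos(8*t)/4) = (6*B_t^2*sin(8*t) - 3*cos(8*t)/4) dt + (-3*B_t*cos(8*t)/2) dB_t.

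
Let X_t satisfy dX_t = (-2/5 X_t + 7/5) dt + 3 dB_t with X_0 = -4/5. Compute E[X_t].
E[X_t] = 7/2 - 43*exp(-2*t/5)/10

Taking expectations and using E[dB_t] = 0, the mean m(t) = E[X_t] satisfies the ODE m'(t) = a m(t) + b with m(0) = x_0. With a = -2/5, b = 7/5, x_0 = -4/5, the solution is
  m(t) = x_0 * exp(a t) + (b/a) * (exp(a t) - 1)
       = (-4/5) * exp((-2/5) t) + ((7/5)/(-2/5)) * (exp((-2/5) t) - 1)
       = 7/2 - 43*exp(-2*t/5)/10.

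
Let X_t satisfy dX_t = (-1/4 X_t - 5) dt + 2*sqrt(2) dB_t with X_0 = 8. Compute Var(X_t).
Var(X_t) = 16 - 16*exp(-t/2)

The variance V(t) = Var(X_t) satisfies V'(t) = 2 a V(t) + c^2 with V(0) = 0 (drift coefficient is linear in X, diffusion is constant). With a = -1/4, c = 2*sqrt(2), the solution is
  V(t) = (c^2 / (2 a)) * (exp(2 a t) - 1)
       = ((2*sqrt(2))^2 / (2*(-1/4))) * (exp((-1/2) t) - 1)
       = 16 - 16*exp(-t/2).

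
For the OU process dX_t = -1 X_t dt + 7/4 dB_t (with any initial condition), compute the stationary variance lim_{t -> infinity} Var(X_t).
lim Var(X_t) = 49/32

The OU SDE dX = -theta X dt + sigma dB admits the integrating factor exp(theta t): d(exp(theta t) X_t) = sigma exp(theta t) dB_t. Integrating from 0 to t gives X_t = x_0 * exp(-theta t) + sigma * int_0^t exp(-theta (t-s)) dB_s for any initial x_0. The Itô integral has variance (by the Itô isometry) sigma^2 * int_0^t exp(-2 theta (t - s)) ds = sigma^2 * (1 - exp(-2 theta t)) / (2 theta), independent of x_0.
With theta = 1, sigma = 7/4:
  Var(X_t) = (7/4)^2 * (1 - exp(-2*1 t)) / (2 * 1) = 49/32 - 49*exp(-2*t)/32.
As t -> infinity, exp(-2*1 t) -> 0, so the stationary variance is sigma^2 / (2 theta) = 49/32.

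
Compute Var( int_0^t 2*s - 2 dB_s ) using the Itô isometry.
Var = 4*t*(t^2 - 3*t + 3)/3

The Itô integral of a deterministic integrand f(s) has mean 0 because each increment f(s) * (B_{s+ds} - B_s) has mean 0. By the Itô isometry:
  Var( int_0^t f(s) dB_s ) = E[ (int_0^t f(s) dB_s)^2 ] = int_0^t f(s)^2 ds.
Here f(s) = 2*s - 2, so f(s)^2 = 4*(s - 1)^2. Integrate:
  int_0^t (4*(s - 1)^2) ds = 4*t*(t^2 - 3*t + 3)/3.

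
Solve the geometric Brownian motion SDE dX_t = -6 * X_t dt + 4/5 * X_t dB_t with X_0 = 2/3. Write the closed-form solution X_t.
X_t = 2/3 * exp((-158/25) * t + (4/5) * B_t)

For GBM dX = mu X dt + sigma X dB with X_0 = x_0, apply Itô to Y = log X: dY = (mu - sigma^2/2) dt + sigma dB, so Y_t = log(x_0) + (mu - sigma^2/2) t + sigma B_t and hence X_t = x_0 * exp((mu - sigma^2/2) t + sigma B_t).
With mu = -6, sigma = 4/5, x_0 = 2/3, this gives:
  X_t = 2/3 * exp((-158/25) * t + (4/5) * B_t).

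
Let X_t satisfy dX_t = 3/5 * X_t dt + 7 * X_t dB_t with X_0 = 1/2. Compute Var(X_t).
Var(X_t) = (exp(49*t) - 1)*exp(6*t/5)/4

For GBM dX = mu X dt + sigma X dB with X_0 = x_0, apply Itô to Y = log X: dY = (mu - sigma^2/2) dt + sigma dB, so Y_t = log(x_0) + (mu - sigma^2/2) t + sigma B_t and hence X_t = x_0 * exp((mu - sigma^2/2) t + sigma B_t).
With mu = 3/5, sigma = 7, x_0 = 1/2, this gives:
  X_t = 1/2 * exp((-239/10) * t + (7) * B_t).
Since sigma*B_t ~ Normal(0, sigma^2 t), E[exp(sigma*B_t)] = exp(sigma^2 t / 2); so E[X_t] = x_0 * exp((mu - sigma^2/2) t) * exp(sigma^2 t / 2) = x_0 * exp(mu t) = exp(3*t/5)/2.
Var(X_t) = E[X_t^2] - (E[X_t])^2 = x_0^2 * exp(2 mu t) * (exp(sigma^2 t) - 1) = (exp(49*t) - 1)*exp(6*t/5)/4.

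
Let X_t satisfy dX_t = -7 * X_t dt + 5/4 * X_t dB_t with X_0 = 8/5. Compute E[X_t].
E[X_t] = 8*exp(-7*t)/5

For GBM dX = mu X dt + sigma X dB with X_0 = x_0, apply Itô to Y = log X: dY = (mu - sigma^2/2) dt + sigma dB, so Y_t = log(x_0) + (mu - sigma^2/2) t + sigma B_t and hence X_t = x_0 * exp((mu - sigma^2/2) t + sigma B_t).
With mu = -7, sigma = 5/4, x_0 = 8/5, this gives:
  X_t = 8/5 * exp((-249/32) * t + (5/4) * B_t).
Since sigma*B_t ~ Normal(0, sigma^2 t), E[exp(sigma*B_t)] = exp(sigma^2 t / 2); so E[X_t] = x_0 * exp((mu - sigma^2/2) t) * exp(sigma^2 t / 2) = x_0 * exp(mu t) = 8*exp(-7*t)/5.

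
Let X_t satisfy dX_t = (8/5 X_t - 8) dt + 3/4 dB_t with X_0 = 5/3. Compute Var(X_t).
Var(X_t) = 45*exp(16*t/5)/256 - 45/256

The variance V(t) = Var(X_t) satisfies V'(t) = 2 a V(t) + c^2 with V(0) = 0 (drift coefficient is linear in X, diffusion is constant). With a = 8/5, c = 3/4, the solution is
  V(t) = (c^2 / (2 a)) * (exp(2 a t) - 1)
       = ((3/4)^2 / (2*(8/5))) * (exp((16/5) t) - 1)
       = 45*exp(16*t/5)/256 - 45/256.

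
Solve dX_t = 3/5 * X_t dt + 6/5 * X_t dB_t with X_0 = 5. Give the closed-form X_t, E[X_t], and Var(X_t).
X_t = 5 * exp((-3/25) t + (6/5) B_t); E[X_t] = 5*exp(3*t/5); Var(X_t) = 25*(exp(36*t/25) - 1)*exp(6*t/5)

For GBM dX = mu X dt + sigma X dB with X_0 = x_0, apply Itô to Y = log X: dY = (mu - sigma^2/2) dt + sigma dB, so Y_t = log(x_0) + (mu - sigma^2/2) t + sigma B_t and hence X_t = x_0 * exp((mu - sigma^2/2) t + sigma B_t).
With mu = 3/5, sigma = 6/5, x_0 = 5, this gives:
  X_t = 5 * exp((-3/25) * t + (6/5) * B_t).
Since sigma*B_t ~ Normal(0, sigma^2 t), E[exp(sigma*B_t)] = exp(sigma^2 t / 2); so E[X_t] = x_0 * exp((mu - sigma^2/2) t) * exp(sigma^2 t / 2) = x_0 * exp(mu t) = 5*exp(3*t/5).
Var(X_t) = E[X_t^2] - (E[X_t])^2 = x_0^2 * exp(2 mu t) * (exp(sigma^2 t) - 1) = 25*(exp(36*t/25) - 1)*exp(6*t/5).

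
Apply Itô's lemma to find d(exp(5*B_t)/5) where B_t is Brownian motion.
d(exp(5*B_t)/5) = (5*exp(5*B_t)/2) dt + (exp(5*B_t)) dB_t

Itô's formula for f(B_t) gives d f(B_t) = f'(B_t) dB_t + (1/2) f''(B_t) dt. Compute derivatives of f(x) = exp(5*x)/5:
  f'(x)  = exp(5*x)
  f''(x) = 5*exp(5*x)
Substitute x = B_t and multiply the f'' term by 1/2:
  drift     = (1/2) * (5*exp(5*x)) evaluated at B_t = 5*exp(5*B_t)/2
  diffusion = (exp(5*x)) evaluated at B_t = exp(5*B_t)
Therefore d(exp(5*B_t)/5) = (5*exp(5*B_t)/2) dt + (exp(5*B_t)) dB_t.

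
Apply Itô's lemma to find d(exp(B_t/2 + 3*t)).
d(exp(B_t/2 + 3*t)) = (25*exp(B_t/2 + 3*t)/8) dt + (exp(B_t/2 + 3*t)/2) dB_t

Itô's formula for f(t, x): d f(t, B_t) = (f_t + (1/2) f_xx) dt + f_x dB_t. Compute partials of f(t, x) = exp(3*t + x/2):
  f_t(t,x)  = 3*exp(3*t + x/2)
  f_x(t,x)  = exp(3*t + x/2)/2
  f_xx(t,x) = exp(3*t + x/2)/4
Assemble drift = f_t + (1/2) f_xx = 25*exp(3*t + x/2)/8 and diffusion = f_x = exp(3*t + x/2)/2. Substituting x = B_t:
  d(exp(B_t/2 + 3*t)) = (25*exp(B_t/2 + 3*t)/8) dt + (exp(B_t/2 + 3*t)/2) dB_t.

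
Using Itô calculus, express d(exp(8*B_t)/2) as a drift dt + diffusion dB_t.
d(exp(8*B_t)/2) = (16*exp(8*B_t)) dt + (4*exp(8*B_t)) dB_t

Itô's formula for f(B_t) gives d f(B_t) = f'(B_t) dB_t + (1/2) f''(B_t) dt. Compute derivatives of f(x) = exp(8*x)/2:
  f'(x)  = 4*exp(8*x)
  f''(x) = 32*exp(8*x)
Substitute x = B_t and multiply the f'' term by 1/2:
  drift     = (1/2) * (32*exp(8*x)) evaluated at B_t = 16*exp(8*B_t)
  diffusion = (4*exp(8*x)) evaluated at B_t = 4*exp(8*B_t)
Therefore d(exp(8*B_t)/2) = (16*exp(8*B_t)) dt + (4*exp(8*B_t)) dB_t.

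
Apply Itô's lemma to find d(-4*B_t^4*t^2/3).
d(-4*B_t^4*t^2/3) = (8*B_t^2*t*(-B_t^2 - 3*t)/3) dt + (-16*B_t^3*t^2/3) dB_t

Itô's formula for f(t, x): d f(t, B_t) = (f_t + (1/2) f_xx) dt + f_x dB_t. Compute partials of f(t, x) = -4*t^2*x^4/3:
  f_t(t,x)  = -8*t*x^4/3
  f_x(t,x)  = -16*t^2*x^3/3
  f_xx(t,x) = -16*t^2*x^2
Assemble drift = f_t + (1/2) f_xx = 8*t*x^2*(-3*t - x^2)/3 and diffusion = f_x = -16*t^2*x^3/3. Substituting x = B_t:
  d(-4*B_t^4*t^2/3) = (8*B_t^2*t*(-B_t^2 - 3*t)/3) dt + (-16*B_t^3*t^2/3) dB_t.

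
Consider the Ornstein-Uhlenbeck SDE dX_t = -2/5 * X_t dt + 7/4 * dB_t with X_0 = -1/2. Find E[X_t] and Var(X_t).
E[X_t] = -exp(-2*t/5)/2; Var(X_t) = 245/64 - 245*exp(-4*t/5)/64

The OU SDE dX = -theta X dt + sigma dB admits the integrating factor exp(theta t): d(exp(theta t) X_t) = sigma exp(theta t) dB_t. Integrating from 0 to t:
  X_t = x_0 * exp(-theta t) + sigma * int_0^t exp(-theta (t-s)) dB_s.
The Itô integral has mean 0 and (by the Itô isometry) variance sigma^2 * int_0^t exp(-2 theta (t - s)) ds = sigma^2 * (1 - exp(-2 theta t)) / (2 theta).
With theta = 2/5, sigma = 7/4, x_0 = -1/2:
  E[X_t] = -1/2 * exp(-2/5 t) = -exp(-2*t/5)/2
  Var(X_t) = (7/4)^2 * (1 - exp(-2*2/5 t)) / (2 * 2/5) = 245/64 - 245*exp(-4*t/5)/64.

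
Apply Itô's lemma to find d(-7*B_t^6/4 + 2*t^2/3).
d(-7*B_t^6/4 + 2*t^2/3) = (-105*B_t^4/4 + 4*t/3) dt + (-21*B_t^5/2) dB_t

Itô's formula for f(t, x): d f(t, B_t) = (f_t + (1/2) f_xx) dt + f_x dB_t. Compute partials of f(t, x) = 2*t^2/3 - 7*x^6/4:
  f_t(t,x)  = 4*t/3
  f_x(t,x)  = -21*x^5/2
  f_xx(t,x) = -105*x^4/2
Assemble drift = f_t + (1/2) f_xx = 4*t/3 - 105*x^4/4 and diffusion = f_x = -21*x^5/2. Substituting x = B_t:
  d(-7*B_t^6/4 + 2*t^2/3) = (-105*B_t^4/4 + 4*t/3) dt + (-21*B_t^5/2) dB_t.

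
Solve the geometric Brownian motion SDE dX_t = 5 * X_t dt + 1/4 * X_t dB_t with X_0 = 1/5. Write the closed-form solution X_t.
X_t = 1/5 * exp((159/32) * t + (1/4) * B_t)

For GBM dX = mu X dt + sigma X dB with X_0 = x_0, apply Itô to Y = log X: dY = (mu - sigma^2/2) dt + sigma dB, so Y_t = log(x_0) + (mu - sigma^2/2) t + sigma B_t and hence X_t = x_0 * exp((mu - sigma^2/2) t + sigma B_t).
With mu = 5, sigma = 1/4, x_0 = 1/5, this gives:
  X_t = 1/5 * exp((159/32) * t + (1/4) * B_t).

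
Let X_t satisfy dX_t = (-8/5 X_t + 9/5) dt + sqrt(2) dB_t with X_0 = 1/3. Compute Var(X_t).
Var(X_t) = 5/8 - 5*exp(-16*t/5)/8

The variance V(t) = Var(X_t) satisfies V'(t) = 2 a V(t) + c^2 with V(0) = 0 (drift coefficient is linear in X, diffusion is constant). With a = -8/5, c = sqrt(2), the solution is
  V(t) = (c^2 / (2 a)) * (exp(2 a t) - 1)
       = (sqrt(2)^2 / (2*(-8/5))) * (exp((-16/5) t) - 1)
       = 5/8 - 5*exp(-16*t/5)/8.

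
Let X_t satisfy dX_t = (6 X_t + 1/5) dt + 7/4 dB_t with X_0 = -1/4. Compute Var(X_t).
Var(X_t) = 49*exp(12*t)/192 - 49/192

The variance V(t) = Var(X_t) satisfies V'(t) = 2 a V(t) + c^2 with V(0) = 0 (drift coefficient is linear in X, diffusion is constant). With a = 6, c = 7/4, the solution is
  V(t) = (c^2 / (2 a)) * (exp(2 a t) - 1)
       = ((7/4)^2 / (2*6)) * (exp(12 t) - 1)
       = 49*exp(12*t)/192 - 49/192.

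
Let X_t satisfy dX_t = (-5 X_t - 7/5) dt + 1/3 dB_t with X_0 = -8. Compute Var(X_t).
Var(X_t) = 1/90 - exp(-10*t)/90

The variance V(t) = Var(X_t) satisfies V'(t) = 2 a V(t) + c^2 with V(0) = 0 (drift coefficient is linear in X, diffusion is constant). With a = -5, c = 1/3, the solution is
  V(t) = (c^2 / (2 a)) * (exp(2 a t) - 1)
       = ((1/3)^2 / (2*(-5))) * (exp((-10) t) - 1)
       = 1/90 - exp(-10*t)/90.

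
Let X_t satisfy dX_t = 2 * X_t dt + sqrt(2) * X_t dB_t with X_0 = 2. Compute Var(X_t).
Var(X_t) = 4*(exp(2*t) - 1)*exp(4*t)

For GBM dX = mu X dt + sigma X dB with X_0 = x_0, apply Itô to Y = log X: dY = (mu - sigma^2/2) dt + sigma dB, so Y_t = log(x_0) + (mu - sigma^2/2) t + sigma B_t and hence X_t = x_0 * exp((mu - sigma^2/2) t + sigma B_t).
With mu = 2, sigma = sqrt(2), x_0 = 2, this gives:
  X_t = 2 * exp((1) * t + (sqrt(2)) * B_t).
Since sigma*B_t ~ Normal(0, sigma^2 t), E[exp(sigma*B_t)] = exp(sigma^2 t / 2); so E[X_t] = x_0 * exp((mu - sigma^2/2) t) * exp(sigma^2 t / 2) = x_0 * exp(mu t) = 2*exp(2*t).
Var(X_t) = E[X_t^2] - (E[X_t])^2 = x_0^2 * exp(2 mu t) * (exp(sigma^2 t) - 1) = 4*(exp(2*t) - 1)*exp(4*t).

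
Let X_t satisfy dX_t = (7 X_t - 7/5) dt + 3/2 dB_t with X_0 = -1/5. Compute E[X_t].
E[X_t] = 1/5 - 2*exp(7*t)/5

Taking expectations and using E[dB_t] = 0, the mean m(t) = E[X_t] satisfies the ODE m'(t) = a m(t) + b with m(0) = x_0. With a = 7, b = -7/5, x_0 = -1/5, the solution is
  m(t) = x_0 * exp(a t) + (b/a) * (exp(a t) - 1)
       = (-1/5) * exp(7 t) + ((-7/5)/7) * (exp(7 t) - 1)
       = 1/5 - 2*exp(7*t)/5.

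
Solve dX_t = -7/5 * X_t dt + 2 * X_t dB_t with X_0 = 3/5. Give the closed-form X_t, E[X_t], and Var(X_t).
X_t = 3/5 * exp((-17/5) t + (2) B_t); E[X_t] = 3*exp(-7*t/5)/5; Var(X_t) = (9*exp(4*t) - 9)*exp(-14*t/5)/25

For GBM dX = mu X dt + sigma X dB with X_0 = x_0, apply Itô to Y = log X: dY = (mu - sigma^2/2) dt + sigma dB, so Y_t = log(x_0) + (mu - sigma^2/2) t + sigma B_t and hence X_t = x_0 * exp((mu - sigma^2/2) t + sigma B_t).
With mu = -7/5, sigma = 2, x_0 = 3/5, this gives:
  X_t = 3/5 * exp((-17/5) * t + (2) * B_t).
Since sigma*B_t ~ Normal(0, sigma^2 t), E[exp(sigma*B_t)] = exp(sigma^2 t / 2); so E[X_t] = x_0 * exp((mu - sigma^2/2) t) * exp(sigma^2 t / 2) = x_0 * exp(mu t) = 3*exp(-7*t/5)/5.
Var(X_t) = E[X_t^2] - (E[X_t])^2 = x_0^2 * exp(2 mu t) * (exp(sigma^2 t) - 1) = (9*exp(4*t) - 9)*exp(-14*t/5)/25.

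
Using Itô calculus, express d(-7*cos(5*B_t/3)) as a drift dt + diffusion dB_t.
d(-7*cos(5*B_t/3)) = (175*cos(5*B_t/3)/18) dt + (35*sin(5*B_t/3)/3) dB_t

Itô's formula for f(B_t) gives d f(B_t) = f'(B_t) dB_t + (1/2) f''(B_t) dt. Compute derivatives of f(x) = -7*cos(5*x/3):
  f'(x)  = 35*sin(5*x/3)/3
  f''(x) = 175*cos(5*x/3)/9
Substitute x = B_t and multiply the f'' term by 1/2:
  drift     = (1/2) * (175*cos(5*x/3)/9) evaluated at B_t = 175*cos(5*B_t/3)/18
  diffusion = (35*sin(5*x/3)/3) evaluated at B_t = 35*sin(5*B_t/3)/3
Therefore d(-7*cos(5*B_t/3)) = (175*cos(5*B_t/3)/18) dt + (35*sin(5*B_t/3)/3) dB_t.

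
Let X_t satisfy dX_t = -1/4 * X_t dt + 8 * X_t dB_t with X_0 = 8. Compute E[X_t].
E[X_t] = 8*exp(-t/4)

For GBM dX = mu X dt + sigma X dB with X_0 = x_0, apply Itô to Y = log X: dY = (mu - sigma^2/2) dt + sigma dB, so Y_t = log(x_0) + (mu - sigma^2/2) t + sigma B_t and hence X_t = x_0 * exp((mu - sigma^2/2) t + sigma B_t).
With mu = -1/4, sigma = 8, x_0 = 8, this gives:
  X_t = 8 * exp((-129/4) * t + (8) * B_t).
Since sigma*B_t ~ Normal(0, sigma^2 t), E[exp(sigma*B_t)] = exp(sigma^2 t / 2); so E[X_t] = x_0 * exp((mu - sigma^2/2) t) * exp(sigma^2 t / 2) = x_0 * exp(mu t) = 8*exp(-t/4).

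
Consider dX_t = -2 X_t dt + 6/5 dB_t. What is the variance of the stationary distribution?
lim Var(X_t) = 9/25

The OU SDE dX = -theta X dt + sigma dB admits the integrating factor exp(theta t): d(exp(theta t) X_t) = sigma exp(theta t) dB_t. Integrating from 0 to t gives X_t = x_0 * exp(-theta t) + sigma * int_0^t exp(-theta (t-s)) dB_s for any initial x_0. The Itô integral has variance (by the Itô isometry) sigma^2 * int_0^t exp(-2 theta (t - s)) ds = sigma^2 * (1 - exp(-2 theta t)) / (2 theta), independent of x_0.
With theta = 2, sigma = 6/5:
  Var(X_t) = (6/5)^2 * (1 - exp(-2*2 t)) / (2 * 2) = 9/25 - 9*exp(-4*t)/25.
As t -> infinity, exp(-2*2 t) -> 0, so the stationary variance is sigma^2 / (2 theta) = 9/25.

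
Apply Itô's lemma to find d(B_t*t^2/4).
d(B_t*t^2/4) = (B_t*t/2) dt + (t^2/4) dB_t

Itô's formula for f(t, x): d f(t, B_t) = (f_t + (1/2) f_xx) dt + f_x dB_t. Compute partials of f(t, x) = t^2*x/4:
  f_t(t,x)  = t*x/2
  f_x(t,x)  = t^2/4
  f_xx(t,x) = 0
Assemble drift = f_t + (1/2) f_xx = t*x/2 and diffusion = f_x = t^2/4. Substituting x = B_t:
  d(B_t*t^2/4) = (B_t*t/2) dt + (t^2/4) dB_t.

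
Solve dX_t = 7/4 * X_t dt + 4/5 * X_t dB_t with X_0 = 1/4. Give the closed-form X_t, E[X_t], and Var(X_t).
X_t = 1/4 * exp((143/100) t + (4/5) B_t); E[X_t] = exp(7*t/4)/4; Var(X_t) = (exp(16*t/25) - 1)*exp(7*t/2)/16

For GBM dX = mu X dt + sigma X dB with X_0 = x_0, apply Itô to Y = log X: dY = (mu - sigma^2/2) dt + sigma dB, so Y_t = log(x_0) + (mu - sigma^2/2) t + sigma B_t and hence X_t = x_0 * exp((mu - sigma^2/2) t + sigma B_t).
With mu = 7/4, sigma = 4/5, x_0 = 1/4, this gives:
  X_t = 1/4 * exp((143/100) * t + (4/5) * B_t).
Since sigma*B_t ~ Normal(0, sigma^2 t), E[exp(sigma*B_t)] = exp(sigma^2 t / 2); so E[X_t] = x_0 * exp((mu - sigma^2/2) t) * exp(sigma^2 t / 2) = x_0 * exp(mu t) = exp(7*t/4)/4.
Var(X_t) = E[X_t^2] - (E[X_t])^2 = x_0^2 * exp(2 mu t) * (exp(sigma^2 t) - 1) = (exp(16*t/25) - 1)*exp(7*t/2)/16.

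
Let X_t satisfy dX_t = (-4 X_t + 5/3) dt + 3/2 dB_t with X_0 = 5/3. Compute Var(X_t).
Var(X_t) = 9/32 - 9*exp(-8*t)/32

The variance V(t) = Var(X_t) satisfies V'(t) = 2 a V(t) + c^2 with V(0) = 0 (drift coefficient is linear in X, diffusion is constant). With a = -4, c = 3/2, the solution is
  V(t) = (c^2 / (2 a)) * (exp(2 a t) - 1)
       = ((3/2)^2 / (2*(-4))) * (exp((-8) t) - 1)
       = 9/32 - 9*exp(-8*t)/32.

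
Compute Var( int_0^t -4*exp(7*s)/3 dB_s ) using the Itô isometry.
Var = 8*exp(14*t)/63 - 8/63

The Itô integral of a deterministic integrand f(s) has mean 0 because each increment f(s) * (B_{s+ds} - B_s) has mean 0. By the Itô isometry:
  Var( int_0^t f(s) dB_s ) = E[ (int_0^t f(s) dB_s)^2 ] = int_0^t f(s)^2 ds.
Here f(s) = -4*exp(7*s)/3, so f(s)^2 = 16*exp(14*s)/9. Integrate:
  int_0^t (16*exp(14*s)/9) ds = 8*exp(14*t)/63 - 8/63.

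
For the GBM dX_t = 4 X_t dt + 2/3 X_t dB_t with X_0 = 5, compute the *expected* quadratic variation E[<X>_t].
E[<X>_t] = 25*exp(76*t/9)/19 - 25/19

<X>_t = int_0^t ((2/3) * X_s)^2 ds. Taking expectation inside the integral: E[<X>_t] = (2/3)^2 * int_0^t E[X_s^2] ds. For GBM, E[X_s^2] = x_0^2 * exp((2 mu + sigma^2) s). Integrating:
  E[<X>_t] = (2/3)^2 * 5^2 * (exp((2*4 + (2/3)^2) t) - 1) / (2*4 + (2/3)^2)
           = (2/3)^2 * 5^2 * (exp((76/9) t) - 1) / (76/9) = 25*exp(76*t/9)/19 - 25/19.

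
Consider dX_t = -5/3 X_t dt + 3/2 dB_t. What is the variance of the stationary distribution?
lim Var(X_t) = 27/40

The OU SDE dX = -theta X dt + sigma dB admits the integrating factor exp(theta t): d(exp(theta t) X_t) = sigma exp(theta t) dB_t. Integrating from 0 to t gives X_t = x_0 * exp(-theta t) + sigma * int_0^t exp(-theta (t-s)) dB_s for any initial x_0. The Itô integral has variance (by the Itô isometry) sigma^2 * int_0^t exp(-2 theta (t - s)) ds = sigma^2 * (1 - exp(-2 theta t)) / (2 theta), independent of x_0.
With theta = 5/3, sigma = 3/2:
  Var(X_t) = (3/2)^2 * (1 - exp(-2*5/3 t)) / (2 * 5/3) = 27/40 - 27*exp(-10*t/3)/40.
As t -> infinity, exp(-2*5/3 t) -> 0, so the stationary variance is sigma^2 / (2 theta) = 27/40.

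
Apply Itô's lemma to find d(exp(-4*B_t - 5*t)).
d(exp(-4*B_t - 5*t)) = (3*exp(-4*B_t - 5*t)) dt + (-4*exp(-4*B_t - 5*t)) dB_t

Itô's formula for f(t, x): d f(t, B_t) = (f_t + (1/2) f_xx) dt + f_x dB_t. Compute partials of f(t, x) = exp(-5*t - 4*x):
  f_t(t,x)  = -5*exp(-5*t - 4*x)
  f_x(t,x)  = -4*exp(-5*t - 4*x)
  f_xx(t,x) = 16*exp(-5*t - 4*x)
Assemble drift = f_t + (1/2) f_xx = 3*exp(-5*t - 4*x) and diffusion = f_x = -4*exp(-5*t - 4*x). Substituting x = B_t:
  d(exp(-4*B_t - 5*t)) = (3*exp(-4*B_t - 5*t)) dt + (-4*exp(-4*B_t - 5*t)) dB_t.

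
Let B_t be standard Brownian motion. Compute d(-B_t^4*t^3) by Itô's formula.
d(-B_t^4*t^3) = (3*B_t^2*t^2*(-B_t^2 - 2*t)) dt + (-4*B_t^3*t^3) dB_t

Itô's formula for f(t, x): d f(t, B_t) = (f_t + (1/2) f_xx) dt + f_x dB_t. Compute partials of f(t, x) = -t^3*x^4:
  f_t(t,x)  = -3*t^2*x^4
  f_x(t,x)  = -4*t^3*x^3
  f_xx(t,x) = -12*t^3*x^2
Assemble drift = f_t + (1/2) f_xx = 3*t^2*x^2*(-2*t - x^2) and diffusion = f_x = -4*t^3*x^3. Substituting x = B_t:
  d(-B_t^4*t^3) = (3*B_t^2*t^2*(-B_t^2 - 2*t)) dt + (-4*B_t^3*t^3) dB_t.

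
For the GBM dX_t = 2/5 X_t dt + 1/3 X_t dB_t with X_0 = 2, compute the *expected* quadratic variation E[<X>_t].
E[<X>_t] = 20*exp(41*t/45)/41 - 20/41

<X>_t = int_0^t ((1/3) * X_s)^2 ds. Taking expectation inside the integral: E[<X>_t] = (1/3)^2 * int_0^t E[X_s^2] ds. For GBM, E[X_s^2] = x_0^2 * exp((2 mu + sigma^2) s). Integrating:
  E[<X>_t] = (1/3)^2 * 2^2 * (exp((2*(2/5) + (1/3)^2) t) - 1) / (2*(2/5) + (1/3)^2)
           = (1/3)^2 * 2^2 * (exp((41/45) t) - 1) / (41/45) = 20*exp(41*t/45)/41 - 20/41.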